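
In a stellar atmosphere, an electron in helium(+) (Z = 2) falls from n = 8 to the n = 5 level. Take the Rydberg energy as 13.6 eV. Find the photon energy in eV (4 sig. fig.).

1.326 eV

The Bohr energies scale as Z², so for Z = 2: E_n = −54.40/n² eV.
E_8 = −54.40/64 = −0.8500 eV and E_5 = −54.40/25 = −2.176 eV.
The photon energy is |E_8 − E_5| = 1.326 eV.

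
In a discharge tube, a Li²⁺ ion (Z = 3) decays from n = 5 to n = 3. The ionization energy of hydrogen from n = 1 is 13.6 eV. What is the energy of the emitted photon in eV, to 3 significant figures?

The Bohr energies scale as Z², so for Z = 3: E_n = −122.4/n² eV.
E_5 = −122.4/25 = −4.896 eV and E_3 = −122.4/9 = −13.60 eV.
The photon energy is |E_5 − E_3| = 8.70 eV.

8.70 eV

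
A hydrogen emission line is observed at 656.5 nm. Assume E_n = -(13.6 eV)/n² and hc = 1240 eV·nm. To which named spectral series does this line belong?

Balmer

ΔE = 1240/656.5 = 1.889 eV.
This matches 13.6 × (1/2² − 1/3²), so n_f = 2: the Balmer series.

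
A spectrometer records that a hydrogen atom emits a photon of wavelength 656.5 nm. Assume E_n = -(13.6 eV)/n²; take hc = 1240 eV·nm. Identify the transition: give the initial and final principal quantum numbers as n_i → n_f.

n_i = 3, n_f = 2

The photon energy is ΔE = hc/λ = 1240 / 656.5 = 1.889 eV.
With Z = 1, ΔE = 13.60 × (1/n_f² − 1/n_i²), so 1/n_f² − 1/n_i² = 0.1389.
Trying n_f = 2 gives 1/n_i² = 0.1111, i.e. n_i ≈ 3; this pair matches.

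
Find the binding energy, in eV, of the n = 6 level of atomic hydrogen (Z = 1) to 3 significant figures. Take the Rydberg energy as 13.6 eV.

0.378 eV

E_6 = −13.60/36 = −0.378 eV, so ionization (to E = 0) requires 0.378 eV.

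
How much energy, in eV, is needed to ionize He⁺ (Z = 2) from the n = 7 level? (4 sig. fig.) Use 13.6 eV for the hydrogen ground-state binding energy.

E_n = −13.6 Z²/n² = −54.40/n² eV for Z = 2.
E_7 = −54.40/49 = −1.110 eV, so ionization (to E = 0) requires 1.110 eV.

1.110 eV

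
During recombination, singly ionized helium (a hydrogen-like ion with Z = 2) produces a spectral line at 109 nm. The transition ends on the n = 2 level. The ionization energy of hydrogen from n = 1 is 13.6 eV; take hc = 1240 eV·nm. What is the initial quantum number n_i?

n_i = 5

The photon energy is ΔE = hc/λ = 1240 / 109 = 11.38 eV.
With Z = 2, ΔE = 54.40 × (1/n_f² − 1/n_i²), so 1/n_f² − 1/n_i² = 0.2091.
With n_f = 2: 1/n_i² = 1/4 − 0.2091 = 0.04088, so n_i ≈ 4.95.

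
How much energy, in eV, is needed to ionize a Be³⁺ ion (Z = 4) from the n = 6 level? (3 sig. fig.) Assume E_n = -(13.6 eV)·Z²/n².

E_n = −13.6 Z²/n² = −217.6/n² eV for Z = 4.
E_6 = −217.6/36 = −6.04 eV, so ionization (to E = 0) requires 6.04 eV.

6.04 eV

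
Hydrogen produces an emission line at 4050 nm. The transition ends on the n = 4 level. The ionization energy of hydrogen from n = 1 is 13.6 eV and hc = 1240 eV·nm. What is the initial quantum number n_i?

n_i = 5

The photon energy is ΔE = hc/λ = 1240 / 4050 = 0.3062 eV.
With Z = 1, ΔE = 13.60 × (1/n_f² − 1/n_i²), so 1/n_f² − 1/n_i² = 0.02251.
With n_f = 4: 1/n_i² = 1/16 − 0.02251 = 0.03999, so n_i ≈ 5.00.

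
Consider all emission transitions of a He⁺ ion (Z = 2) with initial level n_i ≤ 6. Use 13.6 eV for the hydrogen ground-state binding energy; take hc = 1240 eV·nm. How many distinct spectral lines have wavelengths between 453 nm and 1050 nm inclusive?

3

Enumerate all n_i → n_f pairs with 1 ≤ n_f < n_i ≤ 6 and compute λ = 1240 / [13.6·4·(1/n_f² − 1/n_i²)].
Lines falling in [453, 1050] nm: 4→3 (468.9 nm), 6→4 (656.5 nm), 5→4 (1013 nm).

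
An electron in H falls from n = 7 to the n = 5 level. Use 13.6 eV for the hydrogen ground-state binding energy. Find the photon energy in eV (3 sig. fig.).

E_7 = −13.60/49 = −0.2776 eV and E_5 = −13.60/25 = −0.5440 eV.
The photon energy is |E_7 − E_5| = 0.266 eV.

0.266 eV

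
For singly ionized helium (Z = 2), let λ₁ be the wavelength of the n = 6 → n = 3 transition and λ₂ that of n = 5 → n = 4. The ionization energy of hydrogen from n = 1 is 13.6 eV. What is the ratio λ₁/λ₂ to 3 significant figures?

λ ∝ 1/ΔE ∝ 1/(1/n_f² − 1/n_i²), and the Z² and hc factors cancel in the ratio.
λ₁/λ₂ = (1/4² − 1/5²)/(1/3² − 1/6²) = 0.02250/0.08333 = 0.270.

0.270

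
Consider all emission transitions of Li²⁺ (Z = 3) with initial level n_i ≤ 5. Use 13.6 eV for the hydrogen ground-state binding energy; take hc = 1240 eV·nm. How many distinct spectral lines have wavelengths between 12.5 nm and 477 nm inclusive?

7

Enumerate all n_i → n_f pairs with 1 ≤ n_f < n_i ≤ 5 and compute λ = 1240 / [13.6·9·(1/n_f² − 1/n_i²)].
Lines falling in [12.5, 477] nm: 2→1 (13.51 nm), 5→2 (48.24 nm), 4→2 (54.03 nm), 3→2 (72.94 nm), 5→3 (142.5 nm), 4→3 (208.4 nm), 5→4 (450.3 nm).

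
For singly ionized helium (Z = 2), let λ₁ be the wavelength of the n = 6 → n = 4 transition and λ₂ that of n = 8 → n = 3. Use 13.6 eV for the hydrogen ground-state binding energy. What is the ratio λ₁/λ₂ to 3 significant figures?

2.75

λ ∝ 1/ΔE ∝ 1/(1/n_f² − 1/n_i²), and the Z² and hc factors cancel in the ratio.
λ₁/λ₂ = (1/3² − 1/8²)/(1/4² − 1/6²) = 0.09549/0.03472 = 2.75.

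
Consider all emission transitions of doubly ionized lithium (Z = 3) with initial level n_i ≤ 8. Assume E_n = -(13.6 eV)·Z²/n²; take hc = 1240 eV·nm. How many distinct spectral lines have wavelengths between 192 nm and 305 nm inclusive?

4

Enumerate all n_i → n_f pairs with 1 ≤ n_f < n_i ≤ 8 and compute λ = 1240 / [13.6·9·(1/n_f² − 1/n_i²)].
Lines falling in [192, 305] nm: 4→3 (208.4 nm), 8→4 (216.1 nm), 7→4 (240.7 nm), 6→4 (291.8 nm).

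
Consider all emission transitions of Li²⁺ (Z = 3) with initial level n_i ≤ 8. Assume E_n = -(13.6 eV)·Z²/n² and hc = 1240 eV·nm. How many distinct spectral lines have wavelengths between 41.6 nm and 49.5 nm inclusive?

4

Enumerate all n_i → n_f pairs with 1 ≤ n_f < n_i ≤ 8 and compute λ = 1240 / [13.6·9·(1/n_f² − 1/n_i²)].
Lines falling in [41.6, 49.5] nm: 8→2 (43.22 nm), 7→2 (44.12 nm), 6→2 (45.59 nm), 5→2 (48.24 nm).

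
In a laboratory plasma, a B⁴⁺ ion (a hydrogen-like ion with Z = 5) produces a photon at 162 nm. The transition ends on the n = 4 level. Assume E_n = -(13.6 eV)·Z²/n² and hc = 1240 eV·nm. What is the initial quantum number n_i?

The photon energy is ΔE = hc/λ = 1240 / 162 = 7.654 eV.
With Z = 5, ΔE = 340.0 × (1/n_f² − 1/n_i²), so 1/n_f² − 1/n_i² = 0.02251.
With n_f = 4: 1/n_i² = 1/16 − 0.02251 = 0.03999, so n_i ≈ 5.00.

n_i = 5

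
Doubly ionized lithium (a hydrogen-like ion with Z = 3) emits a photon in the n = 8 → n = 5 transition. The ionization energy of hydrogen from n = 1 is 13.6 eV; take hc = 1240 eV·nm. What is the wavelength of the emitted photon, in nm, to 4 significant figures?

For Z = 3 the level energies scale as Z², so the effective Rydberg energy is 13.6 × 9 = 122.4 eV.
ΔE = 122.4 × (1/5² − 1/8²) = 122.4 × 0.02438 = 2.984 eV.
λ = hc/ΔE = 1240 / 2.984 = 415.6 nm.

415.6 nm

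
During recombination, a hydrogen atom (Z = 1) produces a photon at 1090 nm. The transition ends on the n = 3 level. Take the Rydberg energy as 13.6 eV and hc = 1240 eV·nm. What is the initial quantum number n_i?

The photon energy is ΔE = hc/λ = 1240 / 1090 = 1.138 eV.
With Z = 1, ΔE = 13.60 × (1/n_f² − 1/n_i²), so 1/n_f² − 1/n_i² = 0.08365.
With n_f = 3: 1/n_i² = 1/9 − 0.08365 = 0.02746, so n_i ≈ 6.03.

n_i = 6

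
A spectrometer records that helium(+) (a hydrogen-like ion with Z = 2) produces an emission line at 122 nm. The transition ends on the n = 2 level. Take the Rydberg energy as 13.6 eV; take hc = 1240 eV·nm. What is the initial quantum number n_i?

n_i = 4

The photon energy is ΔE = hc/λ = 1240 / 122 = 10.16 eV.
With Z = 2, ΔE = 54.40 × (1/n_f² − 1/n_i²), so 1/n_f² − 1/n_i² = 0.1868.
With n_f = 2: 1/n_i² = 1/4 − 0.1868 = 0.06316, so n_i ≈ 3.98.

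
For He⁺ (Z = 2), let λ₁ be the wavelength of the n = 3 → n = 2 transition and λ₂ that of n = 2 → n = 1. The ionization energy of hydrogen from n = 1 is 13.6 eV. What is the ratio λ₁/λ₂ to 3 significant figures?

5.40

λ ∝ 1/ΔE ∝ 1/(1/n_f² − 1/n_i²), and the Z² and hc factors cancel in the ratio.
λ₁/λ₂ = (1/1² − 1/2²)/(1/2² − 1/3²) = 0.7500/0.1389 = 5.40.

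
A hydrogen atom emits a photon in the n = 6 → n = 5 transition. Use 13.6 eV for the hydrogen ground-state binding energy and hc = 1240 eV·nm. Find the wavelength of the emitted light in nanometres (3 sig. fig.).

ΔE = 13.60 × (1/5² − 1/6²) = 13.60 × 0.01222 = 0.1662 eV.
λ = hc/ΔE = 1240 / 0.1662 = 7460 nm.
This line belongs to the Pfund series.

7460 nm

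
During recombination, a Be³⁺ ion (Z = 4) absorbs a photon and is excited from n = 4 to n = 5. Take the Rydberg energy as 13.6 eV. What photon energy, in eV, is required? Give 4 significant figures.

The Bohr energies scale as Z², so for Z = 4: E_n = −217.6/n² eV.
E_5 = −217.6/25 = −8.704 eV and E_4 = −217.6/16 = −13.60 eV.
The photon energy is |E_5 − E_4| = 4.896 eV.

4.896 eV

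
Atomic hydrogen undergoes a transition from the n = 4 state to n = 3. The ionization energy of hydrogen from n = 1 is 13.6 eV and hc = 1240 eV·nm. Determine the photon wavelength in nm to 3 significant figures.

ΔE = 13.60 × (1/3² − 1/4²) = 13.60 × 0.04861 = 0.6611 eV.
λ = hc/ΔE = 1240 / 0.6611 = 1880 nm.
This line belongs to the Paschen series.

1880 nm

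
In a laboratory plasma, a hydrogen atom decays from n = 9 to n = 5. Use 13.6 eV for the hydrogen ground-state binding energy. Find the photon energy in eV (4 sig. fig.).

E_9 = −13.60/81 = −0.1679 eV and E_5 = −13.60/25 = −0.5440 eV.
The photon energy is |E_9 − E_5| = 0.3761 eV.

0.3761 eV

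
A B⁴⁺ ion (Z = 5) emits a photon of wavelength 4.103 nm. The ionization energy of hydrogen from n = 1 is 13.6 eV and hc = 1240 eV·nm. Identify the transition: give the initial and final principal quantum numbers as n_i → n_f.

The photon energy is ΔE = hc/λ = 1240 / 4.103 = 302.2 eV.
With Z = 5, ΔE = 340.0 × (1/n_f² − 1/n_i²), so 1/n_f² − 1/n_i² = 0.8889.
Trying n_f = 1 gives 1/n_i² = 0.1111, i.e. n_i ≈ 3; this pair matches.

n_i = 3, n_f = 1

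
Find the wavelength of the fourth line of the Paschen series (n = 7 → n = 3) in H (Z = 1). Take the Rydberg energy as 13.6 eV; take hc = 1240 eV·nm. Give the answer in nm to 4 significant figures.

1005 nm

The Paschen series terminates on n_f = 3; the fourth line has n_i = 3+4 = 7.
ΔE = 13.60 × (1/3² − 1/7²) = 1.234 eV.
λ = 1240 / 1.234 = 1005 nm.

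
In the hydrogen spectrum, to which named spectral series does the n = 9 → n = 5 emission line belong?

Pfund

The series is set by the lower level: n_f = 5 is the Pfund series.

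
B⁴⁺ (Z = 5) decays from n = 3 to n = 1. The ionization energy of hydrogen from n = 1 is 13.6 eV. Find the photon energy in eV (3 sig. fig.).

302 eV

The Bohr energies scale as Z², so for Z = 5: E_n = −340.0/n² eV.
E_3 = −340.0/9 = −37.78 eV and E_1 = −340.0/1 = −340.0 eV.
The photon energy is |E_3 − E_1| = 302 eV.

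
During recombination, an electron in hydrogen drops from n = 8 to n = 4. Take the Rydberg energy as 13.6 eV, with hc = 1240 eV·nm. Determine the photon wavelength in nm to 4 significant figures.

ΔE = 13.60 × (1/4² − 1/8²) = 13.60 × 0.04688 = 0.6375 eV.
λ = hc/ΔE = 1240 / 0.6375 = 1945 nm.

1945 nm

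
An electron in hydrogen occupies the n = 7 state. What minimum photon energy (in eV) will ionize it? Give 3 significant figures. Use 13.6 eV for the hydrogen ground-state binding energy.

E_7 = −13.60/49 = −0.278 eV, so ionization (to E = 0) requires 0.278 eV.

0.278 eV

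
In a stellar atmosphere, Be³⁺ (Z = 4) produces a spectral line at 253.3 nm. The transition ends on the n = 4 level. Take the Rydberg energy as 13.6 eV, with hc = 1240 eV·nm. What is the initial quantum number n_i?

n_i = 5

The photon energy is ΔE = hc/λ = 1240 / 253.3 = 4.895 eV.
With Z = 4, ΔE = 217.6 × (1/n_f² − 1/n_i²), so 1/n_f² − 1/n_i² = 0.02250.
With n_f = 4: 1/n_i² = 1/16 − 0.02250 = 0.04000, so n_i ≈ 5.00.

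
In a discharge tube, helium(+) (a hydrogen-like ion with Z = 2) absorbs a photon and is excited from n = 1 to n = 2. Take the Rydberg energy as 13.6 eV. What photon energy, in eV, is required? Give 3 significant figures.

40.8 eV

The Bohr energies scale as Z², so for Z = 2: E_n = −54.40/n² eV.
E_2 = −54.40/4 = −13.60 eV and E_1 = −54.40/1 = −54.40 eV.
The photon energy is |E_2 − E_1| = 40.8 eV.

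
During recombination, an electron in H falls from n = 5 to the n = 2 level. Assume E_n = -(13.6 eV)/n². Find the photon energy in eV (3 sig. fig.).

E_5 = −13.60/25 = −0.5440 eV and E_2 = −13.60/4 = −3.400 eV.
The photon energy is |E_5 − E_2| = 2.86 eV.

2.86 eV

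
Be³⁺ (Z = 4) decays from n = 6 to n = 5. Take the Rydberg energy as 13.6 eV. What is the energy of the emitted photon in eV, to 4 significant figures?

The Bohr energies scale as Z², so for Z = 4: E_n = −217.6/n² eV.
E_6 = −217.6/36 = −6.044 eV and E_5 = −217.6/25 = −8.704 eV.
The photon energy is |E_6 − E_5| = 2.660 eV.

2.660 eV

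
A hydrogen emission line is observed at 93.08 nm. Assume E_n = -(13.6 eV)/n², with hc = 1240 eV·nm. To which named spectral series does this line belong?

ΔE = 1240/93.08 = 13.32 eV.
This matches 13.6 × (1/1² − 1/7²), so n_f = 1: the Lyman series.

Lyman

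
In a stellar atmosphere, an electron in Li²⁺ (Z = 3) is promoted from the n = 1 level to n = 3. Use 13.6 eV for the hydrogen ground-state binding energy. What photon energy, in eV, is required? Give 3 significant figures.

The Bohr energies scale as Z², so for Z = 3: E_n = −122.4/n² eV.
E_3 = −122.4/9 = −13.60 eV and E_1 = −122.4/1 = −122.4 eV.
The photon energy is |E_3 − E_1| = 109 eV.

109 eV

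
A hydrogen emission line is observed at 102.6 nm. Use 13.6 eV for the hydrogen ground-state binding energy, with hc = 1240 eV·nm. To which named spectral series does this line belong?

Lyman

ΔE = 1240/102.6 = 12.09 eV.
This matches 13.6 × (1/1² − 1/3²), so n_f = 1: the Lyman series.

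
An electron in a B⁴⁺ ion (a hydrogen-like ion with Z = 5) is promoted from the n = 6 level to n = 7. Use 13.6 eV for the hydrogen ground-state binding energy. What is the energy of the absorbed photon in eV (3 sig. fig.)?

2.51 eV

The Bohr energies scale as Z², so for Z = 5: E_n = −340.0/n² eV.
E_7 = −340.0/49 = −6.939 eV and E_6 = −340.0/36 = −9.444 eV.
The photon energy is |E_7 − E_6| = 2.51 eV.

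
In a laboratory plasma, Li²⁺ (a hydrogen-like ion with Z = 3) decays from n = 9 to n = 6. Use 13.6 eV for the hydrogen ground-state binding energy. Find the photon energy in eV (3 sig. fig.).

The Bohr energies scale as Z², so for Z = 3: E_n = −122.4/n² eV.
E_9 = −122.4/81 = −1.511 eV and E_6 = −122.4/36 = −3.400 eV.
The photon energy is |E_9 − E_6| = 1.89 eV.

1.89 eV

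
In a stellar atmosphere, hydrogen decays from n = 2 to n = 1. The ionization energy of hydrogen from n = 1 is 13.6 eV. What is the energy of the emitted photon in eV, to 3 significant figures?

E_2 = −13.60/4 = −3.400 eV and E_1 = −13.60/1 = −13.60 eV.
The photon energy is |E_2 − E_1| = 10.2 eV.

10.2 eV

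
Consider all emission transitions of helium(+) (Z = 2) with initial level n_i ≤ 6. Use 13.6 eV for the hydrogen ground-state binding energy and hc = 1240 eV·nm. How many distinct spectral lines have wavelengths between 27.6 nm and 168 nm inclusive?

Enumerate all n_i → n_f pairs with 1 ≤ n_f < n_i ≤ 6 and compute λ = 1240 / [13.6·4·(1/n_f² − 1/n_i²)].
Lines falling in [27.6, 168] nm: 2→1 (30.39 nm), 6→2 (102.6 nm), 5→2 (108.5 nm), 4→2 (121.6 nm), 3→2 (164.1 nm).

5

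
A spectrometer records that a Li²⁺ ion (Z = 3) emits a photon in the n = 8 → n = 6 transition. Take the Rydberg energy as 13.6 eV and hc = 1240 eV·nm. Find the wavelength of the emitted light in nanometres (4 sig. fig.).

833.6 nm

For Z = 3 the level energies scale as Z², so the effective Rydberg energy is 13.6 × 9 = 122.4 eV.
ΔE = 122.4 × (1/6² − 1/8²) = 122.4 × 0.01215 = 1.488 eV.
λ = hc/ΔE = 1240 / 1.488 = 833.6 nm.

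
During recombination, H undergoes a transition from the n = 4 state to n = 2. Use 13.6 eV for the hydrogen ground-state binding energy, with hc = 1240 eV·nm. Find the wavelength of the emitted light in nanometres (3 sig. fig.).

486 nm

ΔE = 13.60 × (1/2² − 1/4²) = 13.60 × 0.1875 = 2.550 eV.
λ = hc/ΔE = 1240 / 2.550 = 486 nm.
This line belongs to the Balmer series.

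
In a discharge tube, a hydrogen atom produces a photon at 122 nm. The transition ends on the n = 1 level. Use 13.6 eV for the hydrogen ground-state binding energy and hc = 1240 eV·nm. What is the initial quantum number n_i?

n_i = 2

The photon energy is ΔE = hc/λ = 1240 / 122 = 10.16 eV.
With Z = 1, ΔE = 13.60 × (1/n_f² − 1/n_i²), so 1/n_f² − 1/n_i² = 0.7473.
With n_f = 1: 1/n_i² = 1/1 − 0.7473 = 0.2527, so n_i ≈ 1.99.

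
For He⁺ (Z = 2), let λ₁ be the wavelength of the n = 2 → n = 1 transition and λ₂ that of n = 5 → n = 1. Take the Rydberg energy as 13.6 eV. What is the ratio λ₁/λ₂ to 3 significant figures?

λ ∝ 1/ΔE ∝ 1/(1/n_f² − 1/n_i²), and the Z² and hc factors cancel in the ratio.
λ₁/λ₂ = (1/1² − 1/5²)/(1/1² − 1/2²) = 0.9600/0.7500 = 1.28.

1.28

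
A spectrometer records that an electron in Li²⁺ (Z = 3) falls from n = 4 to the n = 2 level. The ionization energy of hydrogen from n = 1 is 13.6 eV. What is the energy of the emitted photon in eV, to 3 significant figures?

The Bohr energies scale as Z², so for Z = 3: E_n = −122.4/n² eV.
E_4 = −122.4/16 = −7.650 eV and E_2 = −122.4/4 = −30.60 eV.
The photon energy is |E_4 − E_2| = 23.0 eV.

23.0 eV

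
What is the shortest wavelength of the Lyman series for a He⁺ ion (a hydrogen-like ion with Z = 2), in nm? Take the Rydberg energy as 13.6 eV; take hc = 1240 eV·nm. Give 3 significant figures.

22.8 nm

The Lyman series has lower level n_f = 1; the series limit corresponds to n_i → ∞.
ΔE_max = 13.6 × 4 / 1² = 54.40 eV.
λ_min = 1240 / 54.40 = 22.8 nm.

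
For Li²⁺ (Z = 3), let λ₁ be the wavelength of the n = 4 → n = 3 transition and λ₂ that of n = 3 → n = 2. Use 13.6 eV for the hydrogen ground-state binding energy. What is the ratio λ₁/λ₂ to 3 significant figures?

λ ∝ 1/ΔE ∝ 1/(1/n_f² − 1/n_i²), and the Z² and hc factors cancel in the ratio.
λ₁/λ₂ = (1/2² − 1/3²)/(1/3² − 1/4²) = 0.1389/0.04861 = 2.86.

2.86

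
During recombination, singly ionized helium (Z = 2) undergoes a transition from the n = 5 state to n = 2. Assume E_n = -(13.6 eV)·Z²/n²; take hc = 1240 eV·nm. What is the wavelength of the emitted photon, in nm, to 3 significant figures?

For Z = 2 the level energies scale as Z², so the effective Rydberg energy is 13.6 × 4 = 54.40 eV.
ΔE = 54.40 × (1/2² − 1/5²) = 54.40 × 0.2100 = 11.42 eV.
λ = hc/ΔE = 1240 / 11.42 = 109 nm.

109 nm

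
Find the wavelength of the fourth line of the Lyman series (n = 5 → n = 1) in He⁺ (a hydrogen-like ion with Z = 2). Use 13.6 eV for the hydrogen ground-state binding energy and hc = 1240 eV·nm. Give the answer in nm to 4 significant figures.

The Lyman series terminates on n_f = 1; the fourth line has n_i = 1+4 = 5.
ΔE = 54.40 × (1/1² − 1/5²) = 52.22 eV.
λ = 1240 / 52.22 = 23.74 nm.

23.74 nm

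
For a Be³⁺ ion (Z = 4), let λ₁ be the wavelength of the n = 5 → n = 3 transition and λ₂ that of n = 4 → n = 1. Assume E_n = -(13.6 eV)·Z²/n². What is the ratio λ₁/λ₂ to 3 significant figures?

λ ∝ 1/ΔE ∝ 1/(1/n_f² − 1/n_i²), and the Z² and hc factors cancel in the ratio.
λ₁/λ₂ = (1/1² − 1/4²)/(1/3² − 1/5²) = 0.9375/0.07111 = 13.2.

13.2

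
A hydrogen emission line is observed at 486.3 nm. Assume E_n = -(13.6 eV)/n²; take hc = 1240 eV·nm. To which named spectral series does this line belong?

ΔE = 1240/486.3 = 2.550 eV.
This matches 13.6 × (1/2² − 1/4²), so n_f = 2: the Balmer series.

Balmer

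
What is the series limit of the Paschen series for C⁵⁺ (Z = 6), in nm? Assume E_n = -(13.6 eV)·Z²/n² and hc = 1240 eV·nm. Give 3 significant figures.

22.8 nm

The Paschen series has lower level n_f = 3; the series limit corresponds to n_i → ∞.
ΔE_max = 13.6 × 36 / 3² = 54.40 eV.
λ_min = 1240 / 54.40 = 22.8 nm.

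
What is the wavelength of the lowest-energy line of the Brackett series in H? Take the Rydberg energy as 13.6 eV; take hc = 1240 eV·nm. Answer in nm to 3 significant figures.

4050 nm

The Brackett series terminates on n_f = 4; the first line has n_i = 4+1 = 5.
ΔE = 13.60 × (1/4² − 1/5²) = 0.3060 eV.
λ = 1240 / 0.3060 = 4050 nm.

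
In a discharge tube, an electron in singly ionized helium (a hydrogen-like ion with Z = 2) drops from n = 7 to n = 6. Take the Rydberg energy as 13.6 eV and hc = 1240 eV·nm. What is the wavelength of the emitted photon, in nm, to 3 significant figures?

For Z = 2 the level energies scale as Z², so the effective Rydberg energy is 13.6 × 4 = 54.40 eV.
ΔE = 54.40 × (1/6² − 1/7²) = 54.40 × 0.007370 = 0.4009 eV.
λ = hc/ΔE = 1240 / 0.4009 = 3090 nm.

3090 nm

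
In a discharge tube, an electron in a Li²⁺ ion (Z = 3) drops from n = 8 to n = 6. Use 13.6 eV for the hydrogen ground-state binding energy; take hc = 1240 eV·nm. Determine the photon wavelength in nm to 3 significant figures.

834 nm

For Z = 3 the level energies scale as Z², so the effective Rydberg energy is 13.6 × 9 = 122.4 eV.
ΔE = 122.4 × (1/6² − 1/8²) = 122.4 × 0.01215 = 1.488 eV.
λ = hc/ΔE = 1240 / 1.488 = 834 nm.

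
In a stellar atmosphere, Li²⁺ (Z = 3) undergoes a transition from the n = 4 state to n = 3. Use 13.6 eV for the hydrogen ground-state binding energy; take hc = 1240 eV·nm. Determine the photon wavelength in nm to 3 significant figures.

208 nm

For Z = 3 the level energies scale as Z², so the effective Rydberg energy is 13.6 × 9 = 122.4 eV.
ΔE = 122.4 × (1/3² − 1/4²) = 122.4 × 0.04861 = 5.950 eV.
λ = hc/ΔE = 1240 / 5.950 = 208 nm.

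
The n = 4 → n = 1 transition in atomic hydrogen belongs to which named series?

The series is set by the lower level: n_f = 1 is the Lyman series.

Lyman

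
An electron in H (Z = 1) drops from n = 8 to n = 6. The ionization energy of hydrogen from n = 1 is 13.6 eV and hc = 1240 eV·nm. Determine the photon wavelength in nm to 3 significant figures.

ΔE = 13.60 × (1/6² − 1/8²) = 13.60 × 0.01215 = 0.1653 eV.
λ = hc/ΔE = 1240 / 0.1653 = 7500 nm.

7500 nm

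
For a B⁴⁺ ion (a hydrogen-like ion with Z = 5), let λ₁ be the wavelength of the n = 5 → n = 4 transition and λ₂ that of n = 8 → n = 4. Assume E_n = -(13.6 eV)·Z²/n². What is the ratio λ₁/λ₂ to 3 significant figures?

λ ∝ 1/ΔE ∝ 1/(1/n_f² − 1/n_i²), and the Z² and hc factors cancel in the ratio.
λ₁/λ₂ = (1/4² − 1/8²)/(1/4² − 1/5²) = 0.04688/0.02250 = 2.08.

2.08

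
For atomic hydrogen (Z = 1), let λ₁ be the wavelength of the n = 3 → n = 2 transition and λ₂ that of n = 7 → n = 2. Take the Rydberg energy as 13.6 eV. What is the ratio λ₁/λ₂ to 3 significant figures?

1.65

λ ∝ 1/ΔE ∝ 1/(1/n_f² − 1/n_i²), and the Z² and hc factors cancel in the ratio.
λ₁/λ₂ = (1/2² − 1/7²)/(1/2² − 1/3²) = 0.2296/0.1389 = 1.65.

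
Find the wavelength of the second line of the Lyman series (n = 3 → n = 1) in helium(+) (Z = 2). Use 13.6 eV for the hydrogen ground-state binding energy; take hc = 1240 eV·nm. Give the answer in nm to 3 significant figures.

The Lyman series terminates on n_f = 1; the second line has n_i = 1+2 = 3.
ΔE = 54.40 × (1/1² − 1/3²) = 48.36 eV.
λ = 1240 / 48.36 = 25.6 nm.

25.6 nm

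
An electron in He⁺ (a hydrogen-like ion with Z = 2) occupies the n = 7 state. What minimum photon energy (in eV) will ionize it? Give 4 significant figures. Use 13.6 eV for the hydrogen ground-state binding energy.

E_n = −13.6 Z²/n² = −54.40/n² eV for Z = 2.
E_7 = −54.40/49 = −1.110 eV, so ionization (to E = 0) requires 1.110 eV.

1.110 eV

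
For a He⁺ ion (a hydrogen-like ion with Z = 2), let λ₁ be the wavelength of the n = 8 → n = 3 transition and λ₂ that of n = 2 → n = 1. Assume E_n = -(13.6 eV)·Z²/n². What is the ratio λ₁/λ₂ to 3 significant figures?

λ ∝ 1/ΔE ∝ 1/(1/n_f² − 1/n_i²), and the Z² and hc factors cancel in the ratio.
λ₁/λ₂ = (1/1² − 1/2²)/(1/3² − 1/8²) = 0.7500/0.09549 = 7.85.

7.85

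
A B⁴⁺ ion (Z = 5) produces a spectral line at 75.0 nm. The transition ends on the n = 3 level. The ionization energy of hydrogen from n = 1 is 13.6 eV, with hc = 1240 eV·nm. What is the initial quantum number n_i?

n_i = 4

The photon energy is ΔE = hc/λ = 1240 / 75.0 = 16.53 eV.
With Z = 5, ΔE = 340.0 × (1/n_f² − 1/n_i²), so 1/n_f² − 1/n_i² = 0.04863.
With n_f = 3: 1/n_i² = 1/9 − 0.04863 = 0.06248, so n_i ≈ 4.00.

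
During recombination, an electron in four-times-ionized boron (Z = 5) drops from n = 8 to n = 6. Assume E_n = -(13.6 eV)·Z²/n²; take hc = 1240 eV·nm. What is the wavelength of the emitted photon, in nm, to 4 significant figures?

300.1 nm

For Z = 5 the level energies scale as Z², so the effective Rydberg energy is 13.6 × 25 = 340.0 eV.
ΔE = 340.0 × (1/6² − 1/8²) = 340.0 × 0.01215 = 4.132 eV.
λ = hc/ΔE = 1240 / 4.132 = 300.1 nm.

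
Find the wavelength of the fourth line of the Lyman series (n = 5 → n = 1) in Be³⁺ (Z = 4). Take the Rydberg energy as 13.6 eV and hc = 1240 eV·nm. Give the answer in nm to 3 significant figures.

5.94 nm

The Lyman series terminates on n_f = 1; the fourth line has n_i = 1+4 = 5.
ΔE = 217.6 × (1/1² − 1/5²) = 208.9 eV.
λ = 1240 / 208.9 = 5.94 nm.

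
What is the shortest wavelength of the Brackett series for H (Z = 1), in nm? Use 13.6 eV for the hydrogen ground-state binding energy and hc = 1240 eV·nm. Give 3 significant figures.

1460 nm

The Brackett series has lower level n_f = 4; the series limit corresponds to n_i → ∞.
ΔE_max = 13.6 × 1 / 4² = 0.8500 eV.
λ_min = 1240 / 0.8500 = 1460 nm.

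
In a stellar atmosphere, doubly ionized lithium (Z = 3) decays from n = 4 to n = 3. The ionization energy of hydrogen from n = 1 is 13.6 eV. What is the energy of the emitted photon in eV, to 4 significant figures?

The Bohr energies scale as Z², so for Z = 3: E_n = −122.4/n² eV.
E_4 = −122.4/16 = −7.650 eV and E_3 = −122.4/9 = −13.60 eV.
The photon energy is |E_4 − E_3| = 5.950 eV.

5.950 eV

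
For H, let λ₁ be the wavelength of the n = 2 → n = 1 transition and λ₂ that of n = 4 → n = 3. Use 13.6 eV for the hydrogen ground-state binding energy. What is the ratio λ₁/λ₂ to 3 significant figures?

λ ∝ 1/ΔE ∝ 1/(1/n_f² − 1/n_i²), and the Z² and hc factors cancel in the ratio.
λ₁/λ₂ = (1/3² − 1/4²)/(1/1² − 1/2²) = 0.04861/0.7500 = 0.0648.

0.0648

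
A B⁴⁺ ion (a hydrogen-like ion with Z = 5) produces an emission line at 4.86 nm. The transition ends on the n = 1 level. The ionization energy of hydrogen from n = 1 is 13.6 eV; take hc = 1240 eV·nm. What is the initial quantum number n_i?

n_i = 2

The photon energy is ΔE = hc/λ = 1240 / 4.86 = 255.1 eV.
With Z = 5, ΔE = 340.0 × (1/n_f² − 1/n_i²), so 1/n_f² − 1/n_i² = 0.7504.
With n_f = 1: 1/n_i² = 1/1 − 0.7504 = 0.2496, so n_i ≈ 2.00.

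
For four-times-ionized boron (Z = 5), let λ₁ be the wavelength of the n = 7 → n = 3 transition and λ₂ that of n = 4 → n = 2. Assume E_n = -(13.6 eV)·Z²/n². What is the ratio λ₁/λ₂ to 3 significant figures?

λ ∝ 1/ΔE ∝ 1/(1/n_f² − 1/n_i²), and the Z² and hc factors cancel in the ratio.
λ₁/λ₂ = (1/2² − 1/4²)/(1/3² − 1/7²) = 0.1875/0.09070 = 2.07.

2.07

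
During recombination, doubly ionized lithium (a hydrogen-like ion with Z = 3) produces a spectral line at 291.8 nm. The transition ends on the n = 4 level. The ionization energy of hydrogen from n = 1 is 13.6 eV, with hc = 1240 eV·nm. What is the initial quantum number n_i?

The photon energy is ΔE = hc/λ = 1240 / 291.8 = 4.249 eV.
With Z = 3, ΔE = 122.4 × (1/n_f² − 1/n_i²), so 1/n_f² − 1/n_i² = 0.03472.
With n_f = 4: 1/n_i² = 1/16 − 0.03472 = 0.02778, so n_i ≈ 6.00.

n_i = 6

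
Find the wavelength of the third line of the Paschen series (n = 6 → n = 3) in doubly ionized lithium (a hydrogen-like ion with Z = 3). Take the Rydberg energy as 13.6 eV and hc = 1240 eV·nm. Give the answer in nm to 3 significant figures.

122 nm

The Paschen series terminates on n_f = 3; the third line has n_i = 3+3 = 6.
ΔE = 122.4 × (1/3² − 1/6²) = 10.20 eV.
λ = 1240 / 10.20 = 122 nm.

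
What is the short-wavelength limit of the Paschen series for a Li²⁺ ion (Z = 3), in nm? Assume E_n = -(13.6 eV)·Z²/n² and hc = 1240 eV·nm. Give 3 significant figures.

91.2 nm

The Paschen series has lower level n_f = 3; the series limit corresponds to n_i → ∞.
ΔE_max = 13.6 × 9 / 3² = 13.60 eV.
λ_min = 1240 / 13.60 = 91.2 nm.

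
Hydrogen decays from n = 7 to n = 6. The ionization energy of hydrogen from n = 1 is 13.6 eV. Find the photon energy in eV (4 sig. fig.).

0.1002 eV

E_7 = −13.60/49 = −0.2776 eV and E_6 = −13.60/36 = −0.3778 eV.
The photon energy is |E_7 − E_6| = 0.1002 eV.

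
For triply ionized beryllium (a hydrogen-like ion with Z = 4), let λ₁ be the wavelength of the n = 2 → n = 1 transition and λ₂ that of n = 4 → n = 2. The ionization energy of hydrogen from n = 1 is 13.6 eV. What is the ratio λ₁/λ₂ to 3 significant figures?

0.250

λ ∝ 1/ΔE ∝ 1/(1/n_f² − 1/n_i²), and the Z² and hc factors cancel in the ratio.
λ₁/λ₂ = (1/2² − 1/4²)/(1/1² − 1/2²) = 0.1875/0.7500 = 0.250.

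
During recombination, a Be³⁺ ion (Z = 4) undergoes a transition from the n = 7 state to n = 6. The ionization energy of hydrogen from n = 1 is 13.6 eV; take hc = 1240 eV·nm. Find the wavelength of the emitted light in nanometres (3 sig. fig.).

For Z = 4 the level energies scale as Z², so the effective Rydberg energy is 13.6 × 16 = 217.6 eV.
ΔE = 217.6 × (1/6² − 1/7²) = 217.6 × 0.007370 = 1.604 eV.
λ = hc/ΔE = 1240 / 1.604 = 773 nm.

773 nm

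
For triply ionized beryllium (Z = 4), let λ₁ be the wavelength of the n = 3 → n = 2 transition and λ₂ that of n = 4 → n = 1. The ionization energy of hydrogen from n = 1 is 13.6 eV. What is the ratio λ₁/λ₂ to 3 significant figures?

λ ∝ 1/ΔE ∝ 1/(1/n_f² − 1/n_i²), and the Z² and hc factors cancel in the ratio.
λ₁/λ₂ = (1/1² − 1/4²)/(1/2² − 1/3²) = 0.9375/0.1389 = 6.75.

6.75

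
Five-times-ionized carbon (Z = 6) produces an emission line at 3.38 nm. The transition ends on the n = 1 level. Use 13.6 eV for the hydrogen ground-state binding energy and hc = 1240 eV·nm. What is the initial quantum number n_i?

The photon energy is ΔE = hc/λ = 1240 / 3.38 = 366.9 eV.
With Z = 6, ΔE = 489.6 × (1/n_f² − 1/n_i²), so 1/n_f² − 1/n_i² = 0.7493.
With n_f = 1: 1/n_i² = 1/1 − 0.7493 = 0.2507, so n_i ≈ 2.00.

n_i = 2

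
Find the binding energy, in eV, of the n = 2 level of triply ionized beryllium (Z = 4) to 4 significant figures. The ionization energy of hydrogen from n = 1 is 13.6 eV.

E_n = −13.6 Z²/n² = −217.6/n² eV for Z = 4.
E_2 = −217.6/4 = −54.40 eV, so ionization (to E = 0) requires 54.40 eV.

54.40 eV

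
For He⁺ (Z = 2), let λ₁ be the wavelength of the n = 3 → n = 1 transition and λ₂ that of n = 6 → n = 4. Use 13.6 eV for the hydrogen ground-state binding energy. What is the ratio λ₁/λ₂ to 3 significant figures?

λ ∝ 1/ΔE ∝ 1/(1/n_f² − 1/n_i²), and the Z² and hc factors cancel in the ratio.
λ₁/λ₂ = (1/4² − 1/6²)/(1/1² − 1/3²) = 0.03472/0.8889 = 0.0391.

0.0391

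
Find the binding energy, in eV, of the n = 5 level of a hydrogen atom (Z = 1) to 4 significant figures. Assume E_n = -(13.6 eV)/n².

0.5440 eV

E_5 = −13.60/25 = −0.5440 eV, so ionization (to E = 0) requires 0.5440 eV.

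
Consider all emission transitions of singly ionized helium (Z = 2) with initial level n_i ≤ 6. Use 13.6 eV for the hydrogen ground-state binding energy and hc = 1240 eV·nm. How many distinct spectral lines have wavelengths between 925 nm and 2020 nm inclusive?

Enumerate all n_i → n_f pairs with 1 ≤ n_f < n_i ≤ 6 and compute λ = 1240 / [13.6·4·(1/n_f² − 1/n_i²)].
Lines falling in [925, 2020] nm: 5→4 (1013 nm), 6→5 (1865 nm).

2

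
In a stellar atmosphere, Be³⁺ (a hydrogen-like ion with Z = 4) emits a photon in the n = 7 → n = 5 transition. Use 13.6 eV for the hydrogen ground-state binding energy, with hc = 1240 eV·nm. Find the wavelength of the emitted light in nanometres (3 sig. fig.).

For Z = 4 the level energies scale as Z², so the effective Rydberg energy is 13.6 × 16 = 217.6 eV.
ΔE = 217.6 × (1/5² − 1/7²) = 217.6 × 0.01959 = 4.263 eV.
λ = hc/ΔE = 1240 / 4.263 = 291 nm.

291 nm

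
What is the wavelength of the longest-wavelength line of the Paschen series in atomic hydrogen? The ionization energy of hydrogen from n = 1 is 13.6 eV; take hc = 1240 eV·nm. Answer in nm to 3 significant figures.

The Paschen series terminates on n_f = 3; the first line has n_i = 3+1 = 4.
ΔE = 13.60 × (1/3² − 1/4²) = 0.6611 eV.
λ = 1240 / 0.6611 = 1880 nm.

1880 nm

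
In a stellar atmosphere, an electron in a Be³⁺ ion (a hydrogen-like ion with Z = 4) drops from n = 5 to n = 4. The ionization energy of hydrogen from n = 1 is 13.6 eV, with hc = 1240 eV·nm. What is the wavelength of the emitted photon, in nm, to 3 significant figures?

253 nm

For Z = 4 the level energies scale as Z², so the effective Rydberg energy is 13.6 × 16 = 217.6 eV.
ΔE = 217.6 × (1/4² − 1/5²) = 217.6 × 0.02250 = 4.896 eV.
λ = hc/ΔE = 1240 / 4.896 = 253 nm.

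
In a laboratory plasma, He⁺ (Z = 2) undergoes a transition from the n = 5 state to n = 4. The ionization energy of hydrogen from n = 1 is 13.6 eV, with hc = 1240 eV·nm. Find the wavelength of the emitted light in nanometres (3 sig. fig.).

1010 nm

For Z = 2 the level energies scale as Z², so the effective Rydberg energy is 13.6 × 4 = 54.40 eV.
ΔE = 54.40 × (1/4² − 1/5²) = 54.40 × 0.02250 = 1.224 eV.
λ = hc/ΔE = 1240 / 1.224 = 1010 nm.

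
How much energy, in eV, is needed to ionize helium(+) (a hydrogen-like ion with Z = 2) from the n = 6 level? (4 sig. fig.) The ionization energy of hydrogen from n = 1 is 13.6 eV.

1.511 eV

E_n = −13.6 Z²/n² = −54.40/n² eV for Z = 2.
E_6 = −54.40/36 = −1.511 eV, so ionization (to E = 0) requires 1.511 eV.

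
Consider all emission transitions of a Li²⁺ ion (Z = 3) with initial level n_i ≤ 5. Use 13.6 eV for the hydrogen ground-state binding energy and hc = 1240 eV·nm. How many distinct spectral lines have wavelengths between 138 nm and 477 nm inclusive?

3

Enumerate all n_i → n_f pairs with 1 ≤ n_f < n_i ≤ 5 and compute λ = 1240 / [13.6·9·(1/n_f² − 1/n_i²)].
Lines falling in [138, 477] nm: 5→3 (142.5 nm), 4→3 (208.4 nm), 5→4 (450.3 nm).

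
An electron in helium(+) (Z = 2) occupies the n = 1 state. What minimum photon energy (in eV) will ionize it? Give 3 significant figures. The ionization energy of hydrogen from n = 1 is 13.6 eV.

54.4 eV

E_n = −13.6 Z²/n² = −54.40/n² eV for Z = 2.
E_1 = −54.40/1 = −54.4 eV, so ionization (to E = 0) requires 54.4 eV.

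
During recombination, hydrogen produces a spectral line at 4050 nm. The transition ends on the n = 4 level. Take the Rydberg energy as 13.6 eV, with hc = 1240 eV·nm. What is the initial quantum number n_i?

The photon energy is ΔE = hc/λ = 1240 / 4050 = 0.3062 eV.
With Z = 1, ΔE = 13.60 × (1/n_f² − 1/n_i²), so 1/n_f² − 1/n_i² = 0.02251.
With n_f = 4: 1/n_i² = 1/16 − 0.02251 = 0.03999, so n_i ≈ 5.00.

n_i = 5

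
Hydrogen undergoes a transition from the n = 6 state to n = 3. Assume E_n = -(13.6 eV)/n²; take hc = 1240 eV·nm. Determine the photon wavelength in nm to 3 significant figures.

1090 nm

ΔE = 13.60 × (1/3² − 1/6²) = 13.60 × 0.08333 = 1.133 eV.
λ = hc/ΔE = 1240 / 1.133 = 1090 nm.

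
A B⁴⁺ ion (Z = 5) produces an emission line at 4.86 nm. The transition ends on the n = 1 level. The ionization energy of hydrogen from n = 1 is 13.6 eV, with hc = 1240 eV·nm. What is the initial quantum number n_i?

n_i = 2

The photon energy is ΔE = hc/λ = 1240 / 4.86 = 255.1 eV.
With Z = 5, ΔE = 340.0 × (1/n_f² − 1/n_i²), so 1/n_f² − 1/n_i² = 0.7504.
With n_f = 1: 1/n_i² = 1/1 − 0.7504 = 0.2496, so n_i ≈ 2.00.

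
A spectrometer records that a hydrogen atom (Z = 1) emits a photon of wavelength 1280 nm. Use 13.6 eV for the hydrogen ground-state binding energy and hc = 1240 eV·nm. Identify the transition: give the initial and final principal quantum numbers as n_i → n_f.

n_i = 5, n_f = 3

The photon energy is ΔE = hc/λ = 1240 / 1280 = 0.9688 eV.
With Z = 1, ΔE = 13.60 × (1/n_f² − 1/n_i²), so 1/n_f² − 1/n_i² = 0.07123.
Trying n_f = 3 gives 1/n_i² = 0.03988, i.e. n_i ≈ 5; this pair matches.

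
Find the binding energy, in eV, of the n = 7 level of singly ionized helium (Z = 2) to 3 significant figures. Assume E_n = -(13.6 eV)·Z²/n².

E_n = −13.6 Z²/n² = −54.40/n² eV for Z = 2.
E_7 = −54.40/49 = −1.11 eV, so ionization (to E = 0) requires 1.11 eV.

1.11 eV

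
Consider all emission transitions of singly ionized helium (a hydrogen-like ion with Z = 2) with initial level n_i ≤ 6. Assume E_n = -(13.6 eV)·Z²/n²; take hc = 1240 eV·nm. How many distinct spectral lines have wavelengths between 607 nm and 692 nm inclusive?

1

Enumerate all n_i → n_f pairs with 1 ≤ n_f < n_i ≤ 6 and compute λ = 1240 / [13.6·4·(1/n_f² − 1/n_i²)].
Lines falling in [607, 692] nm: 6→4 (656.5 nm).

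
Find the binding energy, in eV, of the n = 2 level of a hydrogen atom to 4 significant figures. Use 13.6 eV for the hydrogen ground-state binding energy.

E_2 = −13.60/4 = −3.400 eV, so ionization (to E = 0) requires 3.400 eV.

3.400 eV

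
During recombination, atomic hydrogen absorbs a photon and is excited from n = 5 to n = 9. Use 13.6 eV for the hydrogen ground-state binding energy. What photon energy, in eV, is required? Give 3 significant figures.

E_9 = −13.60/81 = −0.1679 eV and E_5 = −13.60/25 = −0.5440 eV.
The photon energy is |E_9 − E_5| = 0.376 eV.

0.376 eV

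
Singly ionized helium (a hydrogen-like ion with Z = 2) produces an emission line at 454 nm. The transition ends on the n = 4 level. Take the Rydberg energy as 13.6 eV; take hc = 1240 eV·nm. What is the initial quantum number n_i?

n_i = 9

The photon energy is ΔE = hc/λ = 1240 / 454 = 2.731 eV.
With Z = 2, ΔE = 54.40 × (1/n_f² − 1/n_i²), so 1/n_f² − 1/n_i² = 0.05021.
With n_f = 4: 1/n_i² = 1/16 − 0.05021 = 0.01229, so n_i ≈ 9.02.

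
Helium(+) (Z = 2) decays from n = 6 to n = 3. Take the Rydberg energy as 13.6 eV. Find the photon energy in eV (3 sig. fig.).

The Bohr energies scale as Z², so for Z = 2: E_n = −54.40/n² eV.
E_6 = −54.40/36 = −1.511 eV and E_3 = −54.40/9 = −6.044 eV.
The photon energy is |E_6 − E_3| = 4.53 eV.

4.53 eV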